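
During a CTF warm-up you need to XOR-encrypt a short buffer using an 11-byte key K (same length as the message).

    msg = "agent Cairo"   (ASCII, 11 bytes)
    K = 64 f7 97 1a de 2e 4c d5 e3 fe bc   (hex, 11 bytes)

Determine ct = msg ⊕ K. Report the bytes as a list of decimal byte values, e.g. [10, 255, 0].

[5, 144, 242, 116, 170, 14, 15, 180, 138, 140, 211]

byte 0: 61 ⊕ 64 = 05
byte 1: 67 ⊕ f7 = 90
byte 2: 65 ⊕ 97 = f2
byte 3: 6e ⊕ 1a = 74
byte 4: 74 ⊕ de = aa
byte 5: 20 ⊕ 2e = 0e
byte 6: 43 ⊕ 4c = 0f
byte 7: 61 ⊕ d5 = b4
byte 8: 69 ⊕ e3 = 8a
byte 9: 72 ⊕ fe = 8c
byte 10: 6f ⊕ bc = d3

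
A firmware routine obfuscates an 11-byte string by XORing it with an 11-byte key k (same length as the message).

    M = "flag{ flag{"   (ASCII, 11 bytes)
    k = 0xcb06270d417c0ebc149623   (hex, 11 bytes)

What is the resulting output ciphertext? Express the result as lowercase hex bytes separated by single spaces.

ad 6a 46 6a 3a 5c 68 d0 75 f1 58

XOR is its own inverse, so applying the key byte-wise gives the result directly.
byte 0: 102 ⊕ 203 = 173
byte 1: 108 ⊕   6 = 106
byte 2:  97 ⊕  39 =  70
byte 3: 103 ⊕  13 = 106
byte 4: 123 ⊕  65 =  58
byte 5:  32 ⊕ 124 =  92
byte 6: 102 ⊕  14 = 104
byte 7: 108 ⊕ 188 = 208
byte 8:  97 ⊕  20 = 117
byte 9: 103 ⊕ 150 = 241
byte 10: 123 ⊕  35 =  88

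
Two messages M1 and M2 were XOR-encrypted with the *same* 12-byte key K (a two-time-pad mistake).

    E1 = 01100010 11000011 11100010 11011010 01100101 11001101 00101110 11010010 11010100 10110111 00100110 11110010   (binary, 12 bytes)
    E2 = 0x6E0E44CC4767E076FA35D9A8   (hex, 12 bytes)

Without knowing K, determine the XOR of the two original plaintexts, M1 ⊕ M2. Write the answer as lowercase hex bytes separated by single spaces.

0c cd a6 16 22 aa ce a4 2e 82 ff 5a

E1 ⊕ E2 = (M1 ⊕ K) ⊕ (M2 ⊕ K) = M1 ⊕ M2 — the shared key cancels under XOR.
byte 0: 62 xor 6e = 0c
byte 1: c3 xor 0e = cd
byte 2: e2 xor 44 = a6
byte 3: da xor cc = 16
byte 4: 65 xor 47 = 22
byte 5: cd xor 67 = aa
byte 6: 2e xor e0 = ce
byte 7: d2 xor 76 = a4
byte 8: d4 xor fa = 2e
byte 9: b7 xor 35 = 82
byte 10: 26 xor d9 = ff
byte 11: f2 xor a8 = 5a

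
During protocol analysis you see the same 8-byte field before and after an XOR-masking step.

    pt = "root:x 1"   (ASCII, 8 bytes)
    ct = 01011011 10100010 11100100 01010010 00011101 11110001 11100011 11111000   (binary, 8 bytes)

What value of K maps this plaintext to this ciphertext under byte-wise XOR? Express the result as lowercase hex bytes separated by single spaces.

Since ct = pt ⊕ K, XORing both sides with pt gives K = pt ⊕ ct.
72 ⊕ 5b = 29
6f ⊕ a2 = cd
6f ⊕ e4 = 8b
74 ⊕ 52 = 26
3a ⊕ 1d = 27
78 ⊕ f1 = 89
20 ⊕ e3 = c3
31 ⊕ f8 = c9

29 cd 8b 26 27 89 c3 c9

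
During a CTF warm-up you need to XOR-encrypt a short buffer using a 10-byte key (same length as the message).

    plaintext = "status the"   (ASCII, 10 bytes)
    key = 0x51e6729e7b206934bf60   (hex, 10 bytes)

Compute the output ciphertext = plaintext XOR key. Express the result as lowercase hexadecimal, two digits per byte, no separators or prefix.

229213ea0e534940d705

73 xor 51 = 22
74 xor e6 = 92
61 xor 72 = 13
74 xor 9e = ea
75 xor 7b = 0e
73 xor 20 = 53
20 xor 69 = 49
74 xor 34 = 40
68 xor bf = d7
65 xor 60 = 05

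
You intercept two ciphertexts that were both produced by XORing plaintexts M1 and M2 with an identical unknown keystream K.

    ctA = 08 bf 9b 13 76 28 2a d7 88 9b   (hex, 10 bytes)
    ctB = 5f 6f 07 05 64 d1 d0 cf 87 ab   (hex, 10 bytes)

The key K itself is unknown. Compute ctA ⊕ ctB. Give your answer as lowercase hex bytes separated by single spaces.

ctA ⊕ ctB = (M1 ⊕ K) ⊕ (M2 ⊕ K) = M1 ⊕ M2 — the shared key cancels under XOR.
byte 0: 08 ^ 5f = 57
byte 1: bf ^ 6f = d0
byte 2: 9b ^ 07 = 9c
byte 3: 13 ^ 05 = 16
byte 4: 76 ^ 64 = 12
byte 5: 28 ^ d1 = f9
byte 6: 2a ^ d0 = fa
byte 7: d7 ^ cf = 18
byte 8: 88 ^ 87 = 0f
byte 9: 9b ^ ab = 30

57 d0 9c 16 12 f9 fa 18 0f 30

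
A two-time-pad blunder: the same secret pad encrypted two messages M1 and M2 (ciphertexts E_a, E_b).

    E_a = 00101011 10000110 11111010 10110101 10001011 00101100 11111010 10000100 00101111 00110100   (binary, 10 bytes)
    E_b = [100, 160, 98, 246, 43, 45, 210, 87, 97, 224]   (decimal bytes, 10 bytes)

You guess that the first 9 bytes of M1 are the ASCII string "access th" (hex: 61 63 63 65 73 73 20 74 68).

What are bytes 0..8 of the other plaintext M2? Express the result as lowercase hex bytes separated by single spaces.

2e 45 fb 26 d3 72 08 a7 26

First, E_a ⊕ E_b = (M1 ⊕ K) ⊕ (M2 ⊕ K) = M1 ⊕ M2, so the key drops out. Then M2 = (M1 ⊕ M2) ⊕ M1 over the first 9 bytes.
byte 0: (2b ⊕ 64) ⊕ 61 = 4f ⊕ 61 = 2e
byte 1: (86 ⊕ a0) ⊕ 63 = 26 ⊕ 63 = 45
byte 2: (fa ⊕ 62) ⊕ 63 = 98 ⊕ 63 = fb
byte 3: (b5 ⊕ f6) ⊕ 65 = 43 ⊕ 65 = 26
byte 4: (8b ⊕ 2b) ⊕ 73 = a0 ⊕ 73 = d3
byte 5: (2c ⊕ 2d) ⊕ 73 = 01 ⊕ 73 = 72
byte 6: (fa ⊕ d2) ⊕ 20 = 28 ⊕ 20 = 08
byte 7: (84 ⊕ 57) ⊕ 74 = d3 ⊕ 74 = a7
byte 8: (2f ⊕ 61) ⊕ 68 = 4e ⊕ 68 = 26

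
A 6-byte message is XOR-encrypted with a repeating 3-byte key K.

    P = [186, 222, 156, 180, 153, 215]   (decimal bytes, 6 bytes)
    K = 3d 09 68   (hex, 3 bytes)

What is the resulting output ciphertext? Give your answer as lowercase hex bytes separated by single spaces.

The 3-byte key repeats, so the effective keystream is 3d 09 68 3d 09 68.
byte 0: ba ⊕ 3d = 87
byte 1: de ⊕ 09 = d7
byte 2: 9c ⊕ 68 = f4
byte 3: b4 ⊕ 3d = 89
byte 4: 99 ⊕ 09 = 90
byte 5: d7 ⊕ 68 = bf

87 d7 f4 89 90 bf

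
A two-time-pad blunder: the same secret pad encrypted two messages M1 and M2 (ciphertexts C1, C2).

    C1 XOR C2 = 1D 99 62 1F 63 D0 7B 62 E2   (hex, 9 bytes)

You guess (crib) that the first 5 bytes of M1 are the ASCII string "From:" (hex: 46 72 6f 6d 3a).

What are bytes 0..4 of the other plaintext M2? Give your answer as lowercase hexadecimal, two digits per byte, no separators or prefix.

Since C1 ⊕ C2 = M1 ⊕ M2, XORing with the guessed M1 bytes yields the corresponding M2 bytes: M2 = (C1 ⊕ C2) ⊕ M1.
byte 0: 1d XOR 46 = 5b
byte 1: 99 XOR 72 = eb
byte 2: 62 XOR 6f = 0d
byte 3: 1f XOR 6d = 72
byte 4: 63 XOR 3a = 59

5beb0d7259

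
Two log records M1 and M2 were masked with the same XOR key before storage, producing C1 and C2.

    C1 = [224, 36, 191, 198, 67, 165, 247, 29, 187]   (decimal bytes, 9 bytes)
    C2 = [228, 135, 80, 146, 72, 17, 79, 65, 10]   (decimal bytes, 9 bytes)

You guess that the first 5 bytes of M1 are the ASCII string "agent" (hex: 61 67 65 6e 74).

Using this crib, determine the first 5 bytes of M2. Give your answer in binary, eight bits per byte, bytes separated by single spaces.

First, C1 ⊕ C2 = (M1 ⊕ K) ⊕ (M2 ⊕ K) = M1 ⊕ M2, so the key drops out. Then M2 = (M1 ⊕ M2) ⊕ M1 over the first 5 bytes.
byte 0: (e0 XOR e4) XOR 61 = 04 XOR 61 = 65
byte 1: (24 XOR 87) XOR 67 = a3 XOR 67 = c4
byte 2: (bf XOR 50) XOR 65 = ef XOR 65 = 8a
byte 3: (c6 XOR 92) XOR 6e = 54 XOR 6e = 3a
byte 4: (43 XOR 48) XOR 74 = 0b XOR 74 = 7f

01100101 11000100 10001010 00111010 01111111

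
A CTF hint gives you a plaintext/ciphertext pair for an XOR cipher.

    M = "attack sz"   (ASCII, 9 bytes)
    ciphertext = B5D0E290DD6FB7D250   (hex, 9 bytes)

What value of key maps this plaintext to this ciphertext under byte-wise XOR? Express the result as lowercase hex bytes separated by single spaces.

Since ciphertext = M ⊕ key, XORing both sides with M gives key = M ⊕ ciphertext.
61 XOR b5 = d4
74 XOR d0 = a4
74 XOR e2 = 96
61 XOR 90 = f1
63 XOR dd = be
6b XOR 6f = 04
20 XOR b7 = 97
73 XOR d2 = a1
7a XOR 50 = 2a

d4 a4 96 f1 be 04 97 a1 2a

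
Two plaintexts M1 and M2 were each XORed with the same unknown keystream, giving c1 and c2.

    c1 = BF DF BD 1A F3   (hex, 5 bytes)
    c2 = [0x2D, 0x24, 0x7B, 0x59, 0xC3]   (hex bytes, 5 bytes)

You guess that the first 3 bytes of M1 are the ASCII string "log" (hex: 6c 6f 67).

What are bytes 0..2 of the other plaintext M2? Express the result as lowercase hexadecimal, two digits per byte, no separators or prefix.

First, c1 ⊕ c2 = (M1 ⊕ K) ⊕ (M2 ⊕ K) = M1 ⊕ M2, so the key drops out. Then M2 = (M1 ⊕ M2) ⊕ M1 over the first 3 bytes.
byte 0: (bf ^ 2d) ^ 6c = 92 ^ 6c = fe
byte 1: (df ^ 24) ^ 6f = fb ^ 6f = 94
byte 2: (bd ^ 7b) ^ 67 = c6 ^ 67 = a1

fe94a1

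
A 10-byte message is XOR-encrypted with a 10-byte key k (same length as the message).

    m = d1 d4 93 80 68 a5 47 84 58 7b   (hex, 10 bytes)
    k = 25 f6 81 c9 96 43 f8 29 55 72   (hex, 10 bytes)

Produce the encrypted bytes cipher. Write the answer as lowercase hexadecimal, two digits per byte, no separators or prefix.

d1 XOR 25 = f4
d4 XOR f6 = 22
93 XOR 81 = 12
80 XOR c9 = 49
68 XOR 96 = fe
a5 XOR 43 = e6
47 XOR f8 = bf
84 XOR 29 = ad
58 XOR 55 = 0d
7b XOR 72 = 09

f4221249fee6bfad0d09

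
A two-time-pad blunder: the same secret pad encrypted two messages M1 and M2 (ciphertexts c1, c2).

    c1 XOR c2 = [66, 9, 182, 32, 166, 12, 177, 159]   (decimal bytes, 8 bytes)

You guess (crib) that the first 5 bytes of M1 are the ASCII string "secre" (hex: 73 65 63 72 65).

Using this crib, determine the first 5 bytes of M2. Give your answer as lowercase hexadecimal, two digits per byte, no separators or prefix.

Since c1 ⊕ c2 = M1 ⊕ M2, XORing with the guessed M1 bytes yields the corresponding M2 bytes: M2 = (c1 ⊕ c2) ⊕ M1.
01000010 xor 01110011 = 00110001
00001001 xor 01100101 = 01101100
10110110 xor 01100011 = 11010101
00100000 xor 01110010 = 01010010
10100110 xor 01100101 = 11000011

316cd552c3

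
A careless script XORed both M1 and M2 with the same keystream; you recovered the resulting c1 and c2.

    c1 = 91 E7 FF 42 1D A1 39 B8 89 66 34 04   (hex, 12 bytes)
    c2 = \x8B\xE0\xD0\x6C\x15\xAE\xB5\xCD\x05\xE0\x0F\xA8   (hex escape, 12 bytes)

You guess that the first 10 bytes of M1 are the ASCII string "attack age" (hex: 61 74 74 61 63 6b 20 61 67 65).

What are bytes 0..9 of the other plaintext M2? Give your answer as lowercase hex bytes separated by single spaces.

7b 73 5b 4f 6b 64 ac 14 eb e3

First, c1 ⊕ c2 = (M1 ⊕ K) ⊕ (M2 ⊕ K) = M1 ⊕ M2, so the key drops out. Then M2 = (M1 ⊕ M2) ⊕ M1 over the first 10 bytes.
byte 0: (91 XOR 8b) XOR 61 = 1a XOR 61 = 7b
byte 1: (e7 XOR e0) XOR 74 = 07 XOR 74 = 73
byte 2: (ff XOR d0) XOR 74 = 2f XOR 74 = 5b
byte 3: (42 XOR 6c) XOR 61 = 2e XOR 61 = 4f
byte 4: (1d XOR 15) XOR 63 = 08 XOR 63 = 6b
byte 5: (a1 XOR ae) XOR 6b = 0f XOR 6b = 64
byte 6: (39 XOR b5) XOR 20 = 8c XOR 20 = ac
byte 7: (b8 XOR cd) XOR 61 = 75 XOR 61 = 14
byte 8: (89 XOR 05) XOR 67 = 8c XOR 67 = eb
byte 9: (66 XOR e0) XOR 65 = 86 XOR 65 = e3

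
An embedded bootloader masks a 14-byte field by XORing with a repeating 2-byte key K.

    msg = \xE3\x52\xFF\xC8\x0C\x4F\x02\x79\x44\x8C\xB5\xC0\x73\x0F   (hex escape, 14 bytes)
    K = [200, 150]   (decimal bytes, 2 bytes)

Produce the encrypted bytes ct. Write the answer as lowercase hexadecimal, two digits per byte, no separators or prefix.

2bc4375ec4d9caef8c1a7d56bb99

The 2-byte key repeats, so the effective keystream is c8 96 c8 96 c8 96 c8 96 c8 96 c8 96 c8 96.
byte 0: 11100011 ⊕ 11001000 = 00101011
byte 1: 01010010 ⊕ 10010110 = 11000100
byte 2: 11111111 ⊕ 11001000 = 00110111
byte 3: 11001000 ⊕ 10010110 = 01011110
byte 4: 00001100 ⊕ 11001000 = 11000100
byte 5: 01001111 ⊕ 10010110 = 11011001
byte 6: 00000010 ⊕ 11001000 = 11001010
byte 7: 01111001 ⊕ 10010110 = 11101111
byte 8: 01000100 ⊕ 11001000 = 10001100
byte 9: 10001100 ⊕ 10010110 = 00011010
byte 10: 10110101 ⊕ 11001000 = 01111101
byte 11: 11000000 ⊕ 10010110 = 01010110
byte 12: 01110011 ⊕ 11001000 = 10111011
byte 13: 00001111 ⊕ 10010110 = 10011001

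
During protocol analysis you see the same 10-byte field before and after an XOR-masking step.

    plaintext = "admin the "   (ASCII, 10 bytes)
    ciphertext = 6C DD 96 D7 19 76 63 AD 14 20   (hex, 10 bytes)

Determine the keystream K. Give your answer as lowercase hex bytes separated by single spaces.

0d b9 fb be 77 56 17 c5 71 00

Since ciphertext = plaintext ⊕ K, XORing both sides with plaintext gives K = plaintext ⊕ ciphertext.
61 ⊕ 6c = 0d
64 ⊕ dd = b9
6d ⊕ 96 = fb
69 ⊕ d7 = be
6e ⊕ 19 = 77
20 ⊕ 76 = 56
74 ⊕ 63 = 17
68 ⊕ ad = c5
65 ⊕ 14 = 71
20 ⊕ 20 = 00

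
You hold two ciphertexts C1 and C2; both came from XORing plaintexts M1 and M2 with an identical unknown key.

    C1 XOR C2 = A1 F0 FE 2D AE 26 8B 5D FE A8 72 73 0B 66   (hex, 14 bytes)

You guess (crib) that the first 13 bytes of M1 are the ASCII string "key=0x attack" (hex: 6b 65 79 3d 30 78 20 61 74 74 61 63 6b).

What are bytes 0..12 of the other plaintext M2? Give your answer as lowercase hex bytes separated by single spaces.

Since C1 ⊕ C2 = M1 ⊕ M2, XORing with the guessed M1 bytes yields the corresponding M2 bytes: M2 = (C1 ⊕ C2) ⊕ M1.
10100001 xor 01101011 = 11001010
11110000 xor 01100101 = 10010101
11111110 xor 01111001 = 10000111
00101101 xor 00111101 = 00010000
10101110 xor 00110000 = 10011110
00100110 xor 01111000 = 01011110
10001011 xor 00100000 = 10101011
01011101 xor 01100001 = 00111100
11111110 xor 01110100 = 10001010
10101000 xor 01110100 = 11011100
01110010 xor 01100001 = 00010011
01110011 xor 01100011 = 00010000
00001011 xor 01101011 = 01100000

ca 95 87 10 9e 5e ab 3c 8a dc 13 10 60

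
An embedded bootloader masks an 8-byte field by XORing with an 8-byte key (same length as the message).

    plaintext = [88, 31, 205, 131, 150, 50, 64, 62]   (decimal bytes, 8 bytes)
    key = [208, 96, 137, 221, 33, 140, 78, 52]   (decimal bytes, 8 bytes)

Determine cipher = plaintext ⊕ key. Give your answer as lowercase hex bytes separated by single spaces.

 88 xor 208 = 136
 31 xor  96 = 127
205 xor 137 =  68
131 xor 221 =  94
150 xor  33 = 183
 50 xor 140 = 190
 64 xor  78 =  14
 62 xor  52 =  10

88 7f 44 5e b7 be 0e 0a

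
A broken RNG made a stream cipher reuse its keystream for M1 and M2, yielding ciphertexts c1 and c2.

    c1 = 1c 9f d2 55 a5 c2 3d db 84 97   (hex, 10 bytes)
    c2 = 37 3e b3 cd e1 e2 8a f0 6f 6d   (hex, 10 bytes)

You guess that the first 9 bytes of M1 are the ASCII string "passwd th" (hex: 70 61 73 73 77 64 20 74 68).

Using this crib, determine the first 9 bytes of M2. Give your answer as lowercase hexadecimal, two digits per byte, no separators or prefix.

5bc012eb3344975f83

First, c1 ⊕ c2 = (M1 ⊕ K) ⊕ (M2 ⊕ K) = M1 ⊕ M2, so the key drops out. Then M2 = (M1 ⊕ M2) ⊕ M1 over the first 9 bytes.
byte 0: (1c ⊕ 37) ⊕ 70 = 2b ⊕ 70 = 5b
byte 1: (9f ⊕ 3e) ⊕ 61 = a1 ⊕ 61 = c0
byte 2: (d2 ⊕ b3) ⊕ 73 = 61 ⊕ 73 = 12
byte 3: (55 ⊕ cd) ⊕ 73 = 98 ⊕ 73 = eb
byte 4: (a5 ⊕ e1) ⊕ 77 = 44 ⊕ 77 = 33
byte 5: (c2 ⊕ e2) ⊕ 64 = 20 ⊕ 64 = 44
byte 6: (3d ⊕ 8a) ⊕ 20 = b7 ⊕ 20 = 97
byte 7: (db ⊕ f0) ⊕ 74 = 2b ⊕ 74 = 5f
byte 8: (84 ⊕ 6f) ⊕ 68 = eb ⊕ 68 = 83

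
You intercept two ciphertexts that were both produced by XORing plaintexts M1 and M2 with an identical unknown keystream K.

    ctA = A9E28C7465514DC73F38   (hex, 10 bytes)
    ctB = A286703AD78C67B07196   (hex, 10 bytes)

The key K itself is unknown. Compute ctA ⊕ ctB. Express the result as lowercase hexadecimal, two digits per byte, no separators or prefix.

ctA ⊕ ctB = (M1 ⊕ K) ⊕ (M2 ⊕ K) = M1 ⊕ M2 — the shared key cancels under XOR.
169 xor 162 =  11
226 xor 134 = 100
140 xor 112 = 252
116 xor  58 =  78
101 xor 215 = 178
 81 xor 140 = 221
 77 xor 103 =  42
199 xor 176 = 119
 63 xor 113 =  78
 56 xor 150 = 174

0b64fc4eb2dd2a774eae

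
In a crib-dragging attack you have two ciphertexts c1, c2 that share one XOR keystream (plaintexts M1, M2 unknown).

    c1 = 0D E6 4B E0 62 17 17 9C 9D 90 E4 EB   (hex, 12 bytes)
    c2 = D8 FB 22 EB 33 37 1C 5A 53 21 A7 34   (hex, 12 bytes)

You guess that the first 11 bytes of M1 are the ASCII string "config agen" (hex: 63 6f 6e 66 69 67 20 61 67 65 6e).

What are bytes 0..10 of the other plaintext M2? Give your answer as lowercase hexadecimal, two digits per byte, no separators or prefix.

First, c1 ⊕ c2 = (M1 ⊕ K) ⊕ (M2 ⊕ K) = M1 ⊕ M2, so the key drops out. Then M2 = (M1 ⊕ M2) ⊕ M1 over the first 11 bytes.
byte 0: (0d xor d8) xor 63 = d5 xor 63 = b6
byte 1: (e6 xor fb) xor 6f = 1d xor 6f = 72
byte 2: (4b xor 22) xor 6e = 69 xor 6e = 07
byte 3: (e0 xor eb) xor 66 = 0b xor 66 = 6d
byte 4: (62 xor 33) xor 69 = 51 xor 69 = 38
byte 5: (17 xor 37) xor 67 = 20 xor 67 = 47
byte 6: (17 xor 1c) xor 20 = 0b xor 20 = 2b
byte 7: (9c xor 5a) xor 61 = c6 xor 61 = a7
byte 8: (9d xor 53) xor 67 = ce xor 67 = a9
byte 9: (90 xor 21) xor 65 = b1 xor 65 = d4
byte 10: (e4 xor a7) xor 6e = 43 xor 6e = 2d

b672076d38472ba7a9d42d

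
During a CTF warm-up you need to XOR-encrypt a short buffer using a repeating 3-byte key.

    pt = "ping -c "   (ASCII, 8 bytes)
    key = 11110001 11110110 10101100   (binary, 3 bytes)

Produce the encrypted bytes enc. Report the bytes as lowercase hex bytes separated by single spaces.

81 9f c2 96 d6 81 92 d6

The 3-byte key repeats, so the effective keystream is f1 f6 ac f1 f6 ac f1 f6.
byte 0: 01110000 ^ 11110001 = 10000001
byte 1: 01101001 ^ 11110110 = 10011111
byte 2: 01101110 ^ 10101100 = 11000010
byte 3: 01100111 ^ 11110001 = 10010110
byte 4: 00100000 ^ 11110110 = 11010110
byte 5: 00101101 ^ 10101100 = 10000001
byte 6: 01100011 ^ 11110001 = 10010010
byte 7: 00100000 ^ 11110110 = 11010110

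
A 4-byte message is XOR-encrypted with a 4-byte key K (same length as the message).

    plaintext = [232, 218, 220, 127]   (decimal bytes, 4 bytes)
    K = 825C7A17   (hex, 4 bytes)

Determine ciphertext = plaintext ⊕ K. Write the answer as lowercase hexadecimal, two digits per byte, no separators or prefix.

6a86a668

byte 0: e8 xor 82 = 6a
byte 1: da xor 5c = 86
byte 2: dc xor 7a = a6
byte 3: 7f xor 17 = 68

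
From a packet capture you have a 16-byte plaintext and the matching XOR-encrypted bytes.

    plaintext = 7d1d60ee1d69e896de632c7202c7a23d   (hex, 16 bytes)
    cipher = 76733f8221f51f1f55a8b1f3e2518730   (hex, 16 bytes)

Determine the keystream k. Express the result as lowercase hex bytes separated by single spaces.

Since cipher = plaintext ⊕ k, XORing both sides with plaintext gives k = plaintext ⊕ cipher.
byte 0: 01111101 ^ 01110110 = 00001011
byte 1: 00011101 ^ 01110011 = 01101110
byte 2: 01100000 ^ 00111111 = 01011111
byte 3: 11101110 ^ 10000010 = 01101100
byte 4: 00011101 ^ 00100001 = 00111100
byte 5: 01101001 ^ 11110101 = 10011100
byte 6: 11101000 ^ 00011111 = 11110111
byte 7: 10010110 ^ 00011111 = 10001001
byte 8: 11011110 ^ 01010101 = 10001011
byte 9: 01100011 ^ 10101000 = 11001011
byte 10: 00101100 ^ 10110001 = 10011101
byte 11: 01110010 ^ 11110011 = 10000001
byte 12: 00000010 ^ 11100010 = 11100000
byte 13: 11000111 ^ 01010001 = 10010110
byte 14: 10100010 ^ 10000111 = 00100101
byte 15: 00111101 ^ 00110000 = 00001101

0b 6e 5f 6c 3c 9c f7 89 8b cb 9d 81 e0 96 25 0d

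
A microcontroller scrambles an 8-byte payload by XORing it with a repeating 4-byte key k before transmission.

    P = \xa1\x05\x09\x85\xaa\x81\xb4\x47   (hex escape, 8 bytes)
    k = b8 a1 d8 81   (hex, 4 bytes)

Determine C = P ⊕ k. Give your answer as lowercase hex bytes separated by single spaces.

The 4-byte key repeats, so the effective keystream is b8 a1 d8 81 b8 a1 d8 81.
byte 0: a1 ⊕ b8 = 19
byte 1: 05 ⊕ a1 = a4
byte 2: 09 ⊕ d8 = d1
byte 3: 85 ⊕ 81 = 04
byte 4: aa ⊕ b8 = 12
byte 5: 81 ⊕ a1 = 20
byte 6: b4 ⊕ d8 = 6c
byte 7: 47 ⊕ 81 = c6

19 a4 d1 04 12 20 6c c6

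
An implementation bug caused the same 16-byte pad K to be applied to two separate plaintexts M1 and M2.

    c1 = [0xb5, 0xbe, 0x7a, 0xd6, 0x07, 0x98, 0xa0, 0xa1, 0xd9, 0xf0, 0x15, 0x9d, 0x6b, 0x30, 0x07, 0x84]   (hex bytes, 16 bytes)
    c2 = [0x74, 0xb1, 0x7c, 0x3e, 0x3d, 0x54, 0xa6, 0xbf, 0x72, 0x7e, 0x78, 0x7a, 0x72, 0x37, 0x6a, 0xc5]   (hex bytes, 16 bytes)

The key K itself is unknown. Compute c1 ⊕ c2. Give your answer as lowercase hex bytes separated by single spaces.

c1 0f 06 e8 3a cc 06 1e ab 8e 6d e7 19 07 6d 41

c1 ⊕ c2 = (M1 ⊕ K) ⊕ (M2 ⊕ K) = M1 ⊕ M2 — the shared key cancels under XOR.
10110101 XOR 01110100 = 11000001
10111110 XOR 10110001 = 00001111
01111010 XOR 01111100 = 00000110
11010110 XOR 00111110 = 11101000
00000111 XOR 00111101 = 00111010
10011000 XOR 01010100 = 11001100
10100000 XOR 10100110 = 00000110
10100001 XOR 10111111 = 00011110
11011001 XOR 01110010 = 10101011
11110000 XOR 01111110 = 10001110
00010101 XOR 01111000 = 01101101
10011101 XOR 01111010 = 11100111
01101011 XOR 01110010 = 00011001
00110000 XOR 00110111 = 00000111
00000111 XOR 01101010 = 01101101
10000100 XOR 11000101 = 01000001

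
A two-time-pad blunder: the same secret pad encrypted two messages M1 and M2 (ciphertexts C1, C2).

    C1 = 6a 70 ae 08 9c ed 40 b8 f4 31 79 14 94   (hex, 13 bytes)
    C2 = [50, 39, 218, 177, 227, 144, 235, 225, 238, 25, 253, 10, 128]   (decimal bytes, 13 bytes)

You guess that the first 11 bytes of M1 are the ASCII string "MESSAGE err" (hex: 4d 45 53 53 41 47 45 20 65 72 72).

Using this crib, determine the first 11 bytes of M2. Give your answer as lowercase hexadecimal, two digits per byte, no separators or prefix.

First, C1 ⊕ C2 = (M1 ⊕ K) ⊕ (M2 ⊕ K) = M1 ⊕ M2, so the key drops out. Then M2 = (M1 ⊕ M2) ⊕ M1 over the first 11 bytes.
byte 0: (6a ^ 32) ^ 4d = 58 ^ 4d = 15
byte 1: (70 ^ 27) ^ 45 = 57 ^ 45 = 12
byte 2: (ae ^ da) ^ 53 = 74 ^ 53 = 27
byte 3: (08 ^ b1) ^ 53 = b9 ^ 53 = ea
byte 4: (9c ^ e3) ^ 41 = 7f ^ 41 = 3e
byte 5: (ed ^ 90) ^ 47 = 7d ^ 47 = 3a
byte 6: (40 ^ eb) ^ 45 = ab ^ 45 = ee
byte 7: (b8 ^ e1) ^ 20 = 59 ^ 20 = 79
byte 8: (f4 ^ ee) ^ 65 = 1a ^ 65 = 7f
byte 9: (31 ^ 19) ^ 72 = 28 ^ 72 = 5a
byte 10: (79 ^ fd) ^ 72 = 84 ^ 72 = f6

151227ea3e3aee797f5af6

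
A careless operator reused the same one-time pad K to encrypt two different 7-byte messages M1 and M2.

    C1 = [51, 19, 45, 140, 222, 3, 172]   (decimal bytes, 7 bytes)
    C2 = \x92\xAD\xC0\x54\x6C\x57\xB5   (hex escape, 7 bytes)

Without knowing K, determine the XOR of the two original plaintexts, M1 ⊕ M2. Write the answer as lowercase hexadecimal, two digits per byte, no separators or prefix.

a1beedd8b25419

C1 ⊕ C2 = (M1 ⊕ K) ⊕ (M2 ⊕ K) = M1 ⊕ M2 — the shared key cancels under XOR.
byte 0:  51 ⊕ 146 = 161
byte 1:  19 ⊕ 173 = 190
byte 2:  45 ⊕ 192 = 237
byte 3: 140 ⊕  84 = 216
byte 4: 222 ⊕ 108 = 178
byte 5:   3 ⊕  87 =  84
byte 6: 172 ⊕ 181 =  25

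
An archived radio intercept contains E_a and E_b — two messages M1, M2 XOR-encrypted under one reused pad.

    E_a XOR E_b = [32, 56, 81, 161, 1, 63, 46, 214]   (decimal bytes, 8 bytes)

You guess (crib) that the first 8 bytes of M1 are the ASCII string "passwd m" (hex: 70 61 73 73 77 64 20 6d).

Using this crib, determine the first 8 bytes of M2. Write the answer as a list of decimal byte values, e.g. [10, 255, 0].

Since E_a ⊕ E_b = M1 ⊕ M2, XORing with the guessed M1 bytes yields the corresponding M2 bytes: M2 = (E_a ⊕ E_b) ⊕ M1.
 32 XOR 112 =  80
 56 XOR  97 =  89
 81 XOR 115 =  34
161 XOR 115 = 210
  1 XOR 119 = 118
 63 XOR 100 =  91
 46 XOR  32 =  14
214 XOR 109 = 187

[80, 89, 34, 210, 118, 91, 14, 187]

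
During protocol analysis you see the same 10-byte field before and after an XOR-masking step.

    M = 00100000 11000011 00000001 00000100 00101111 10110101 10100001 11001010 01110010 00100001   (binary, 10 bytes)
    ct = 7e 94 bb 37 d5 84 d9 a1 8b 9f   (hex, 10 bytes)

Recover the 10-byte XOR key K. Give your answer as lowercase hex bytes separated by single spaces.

Since ct = M ⊕ K, XORing both sides with M gives K = M ⊕ ct.
20 ^ 7e = 5e
c3 ^ 94 = 57
01 ^ bb = ba
04 ^ 37 = 33
2f ^ d5 = fa
b5 ^ 84 = 31
a1 ^ d9 = 78
ca ^ a1 = 6b
72 ^ 8b = f9
21 ^ 9f = be

5e 57 ba 33 fa 31 78 6b f9 be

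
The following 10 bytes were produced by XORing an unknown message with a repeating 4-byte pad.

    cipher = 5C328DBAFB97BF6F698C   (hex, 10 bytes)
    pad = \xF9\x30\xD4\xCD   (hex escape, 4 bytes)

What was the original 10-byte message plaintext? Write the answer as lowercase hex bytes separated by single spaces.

a5 02 59 77 02 a7 6b a2 90 bc

The 4-byte key repeats, so the effective keystream is f9 30 d4 cd f9 30 d4 cd f9 30.
byte 0: 5c xor f9 = a5
byte 1: 32 xor 30 = 02
byte 2: 8d xor d4 = 59
byte 3: ba xor cd = 77
byte 4: fb xor f9 = 02
byte 5: 97 xor 30 = a7
byte 6: bf xor d4 = 6b
byte 7: 6f xor cd = a2
byte 8: 69 xor f9 = 90
byte 9: 8c xor 30 = bc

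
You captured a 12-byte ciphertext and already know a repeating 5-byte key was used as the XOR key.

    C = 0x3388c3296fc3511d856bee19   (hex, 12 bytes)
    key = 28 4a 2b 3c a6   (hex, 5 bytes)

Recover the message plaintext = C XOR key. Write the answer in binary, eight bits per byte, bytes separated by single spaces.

The 5-byte key repeats, so the effective keystream is 28 4a 2b 3c a6 28 4a 2b 3c a6 28 4a.
byte 0:  51 XOR  40 =  27
byte 1: 136 XOR  74 = 194
byte 2: 195 XOR  43 = 232
byte 3:  41 XOR  60 =  21
byte 4: 111 XOR 166 = 201
byte 5: 195 XOR  40 = 235
byte 6:  81 XOR  74 =  27
byte 7:  29 XOR  43 =  54
byte 8: 133 XOR  60 = 185
byte 9: 107 XOR 166 = 205
byte 10: 238 XOR  40 = 198
byte 11:  25 XOR  74 =  83

00011011 11000010 11101000 00010101 11001001 11101011 00011011 00110110 10111001 11001101 11000110 01010011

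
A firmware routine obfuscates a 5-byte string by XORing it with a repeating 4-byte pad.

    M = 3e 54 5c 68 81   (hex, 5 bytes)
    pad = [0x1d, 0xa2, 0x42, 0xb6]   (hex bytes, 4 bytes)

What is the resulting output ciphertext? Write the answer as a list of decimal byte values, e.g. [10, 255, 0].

The 4-byte key repeats, so the effective keystream is 1d a2 42 b6 1d.
byte 0: 3e ^ 1d = 23
byte 1: 54 ^ a2 = f6
byte 2: 5c ^ 42 = 1e
byte 3: 68 ^ b6 = de
byte 4: 81 ^ 1d = 9c

[35, 246, 30, 222, 156]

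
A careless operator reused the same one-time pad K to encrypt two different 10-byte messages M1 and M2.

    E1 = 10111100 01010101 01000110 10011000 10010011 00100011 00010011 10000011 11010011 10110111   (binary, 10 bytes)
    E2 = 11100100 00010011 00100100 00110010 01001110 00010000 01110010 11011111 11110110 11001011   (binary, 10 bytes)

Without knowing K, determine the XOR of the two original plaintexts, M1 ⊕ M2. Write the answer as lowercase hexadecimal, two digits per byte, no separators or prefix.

E1 ⊕ E2 = (M1 ⊕ K) ⊕ (M2 ⊕ K) = M1 ⊕ M2 — the shared key cancels under XOR.
10111100 ⊕ 11100100 = 01011000
01010101 ⊕ 00010011 = 01000110
01000110 ⊕ 00100100 = 01100010
10011000 ⊕ 00110010 = 10101010
10010011 ⊕ 01001110 = 11011101
00100011 ⊕ 00010000 = 00110011
00010011 ⊕ 01110010 = 01100001
10000011 ⊕ 11011111 = 01011100
11010011 ⊕ 11110110 = 00100101
10110111 ⊕ 11001011 = 01111100

584662aadd33615c257c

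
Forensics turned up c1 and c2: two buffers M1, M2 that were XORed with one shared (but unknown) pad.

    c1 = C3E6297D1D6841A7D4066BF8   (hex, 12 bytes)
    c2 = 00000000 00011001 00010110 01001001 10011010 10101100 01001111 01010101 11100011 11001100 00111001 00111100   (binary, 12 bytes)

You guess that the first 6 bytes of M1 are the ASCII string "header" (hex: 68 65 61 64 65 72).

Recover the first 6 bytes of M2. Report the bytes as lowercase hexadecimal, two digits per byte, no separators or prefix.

ab9a5e50e2b6

First, c1 ⊕ c2 = (M1 ⊕ K) ⊕ (M2 ⊕ K) = M1 ⊕ M2, so the key drops out. Then M2 = (M1 ⊕ M2) ⊕ M1 over the first 6 bytes.
byte 0: (c3 ⊕ 00) ⊕ 68 = c3 ⊕ 68 = ab
byte 1: (e6 ⊕ 19) ⊕ 65 = ff ⊕ 65 = 9a
byte 2: (29 ⊕ 16) ⊕ 61 = 3f ⊕ 61 = 5e
byte 3: (7d ⊕ 49) ⊕ 64 = 34 ⊕ 64 = 50
byte 4: (1d ⊕ 9a) ⊕ 65 = 87 ⊕ 65 = e2
byte 5: (68 ⊕ ac) ⊕ 72 = c4 ⊕ 72 = b6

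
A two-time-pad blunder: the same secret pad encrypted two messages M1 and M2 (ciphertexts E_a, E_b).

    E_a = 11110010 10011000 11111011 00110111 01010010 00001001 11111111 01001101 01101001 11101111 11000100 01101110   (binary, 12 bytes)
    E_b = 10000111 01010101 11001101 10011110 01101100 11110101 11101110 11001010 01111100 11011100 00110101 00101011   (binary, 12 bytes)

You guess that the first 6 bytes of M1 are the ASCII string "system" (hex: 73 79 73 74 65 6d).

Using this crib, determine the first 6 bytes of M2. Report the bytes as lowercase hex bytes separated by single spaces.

06 b4 45 dd 5b 91

First, E_a ⊕ E_b = (M1 ⊕ K) ⊕ (M2 ⊕ K) = M1 ⊕ M2, so the key drops out. Then M2 = (M1 ⊕ M2) ⊕ M1 over the first 6 bytes.
byte 0: (f2 ^ 87) ^ 73 = 75 ^ 73 = 06
byte 1: (98 ^ 55) ^ 79 = cd ^ 79 = b4
byte 2: (fb ^ cd) ^ 73 = 36 ^ 73 = 45
byte 3: (37 ^ 9e) ^ 74 = a9 ^ 74 = dd
byte 4: (52 ^ 6c) ^ 65 = 3e ^ 65 = 5b
byte 5: (09 ^ f5) ^ 6d = fc ^ 6d = 91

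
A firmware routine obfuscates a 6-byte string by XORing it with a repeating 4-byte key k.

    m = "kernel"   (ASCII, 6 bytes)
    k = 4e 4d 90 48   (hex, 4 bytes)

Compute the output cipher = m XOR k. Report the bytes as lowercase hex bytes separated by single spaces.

25 28 e2 26 2b 21

The 4-byte key repeats, so the effective keystream is 4e 4d 90 48 4e 4d.
byte 0: 107 ⊕  78 =  37
byte 1: 101 ⊕  77 =  40
byte 2: 114 ⊕ 144 = 226
byte 3: 110 ⊕  72 =  38
byte 4: 101 ⊕  78 =  43
byte 5: 108 ⊕  77 =  33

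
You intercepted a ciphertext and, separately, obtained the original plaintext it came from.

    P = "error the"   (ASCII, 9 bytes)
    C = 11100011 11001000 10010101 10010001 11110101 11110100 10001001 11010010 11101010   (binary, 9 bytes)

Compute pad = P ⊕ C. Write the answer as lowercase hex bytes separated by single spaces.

Since C = P ⊕ pad, XORing both sides with P gives pad = P ⊕ C.
65 ⊕ e3 = 86
72 ⊕ c8 = ba
72 ⊕ 95 = e7
6f ⊕ 91 = fe
72 ⊕ f5 = 87
20 ⊕ f4 = d4
74 ⊕ 89 = fd
68 ⊕ d2 = ba
65 ⊕ ea = 8f

86 ba e7 fe 87 d4 fd ba 8f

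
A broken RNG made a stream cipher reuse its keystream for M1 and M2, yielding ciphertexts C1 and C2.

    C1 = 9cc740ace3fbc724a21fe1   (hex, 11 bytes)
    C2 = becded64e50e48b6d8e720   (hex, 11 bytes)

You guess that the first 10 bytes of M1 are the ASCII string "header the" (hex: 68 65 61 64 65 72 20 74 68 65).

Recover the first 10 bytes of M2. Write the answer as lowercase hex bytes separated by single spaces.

First, C1 ⊕ C2 = (M1 ⊕ K) ⊕ (M2 ⊕ K) = M1 ⊕ M2, so the key drops out. Then M2 = (M1 ⊕ M2) ⊕ M1 over the first 10 bytes.
byte 0: (9c XOR be) XOR 68 = 22 XOR 68 = 4a
byte 1: (c7 XOR cd) XOR 65 = 0a XOR 65 = 6f
byte 2: (40 XOR ed) XOR 61 = ad XOR 61 = cc
byte 3: (ac XOR 64) XOR 64 = c8 XOR 64 = ac
byte 4: (e3 XOR e5) XOR 65 = 06 XOR 65 = 63
byte 5: (fb XOR 0e) XOR 72 = f5 XOR 72 = 87
byte 6: (c7 XOR 48) XOR 20 = 8f XOR 20 = af
byte 7: (24 XOR b6) XOR 74 = 92 XOR 74 = e6
byte 8: (a2 XOR d8) XOR 68 = 7a XOR 68 = 12
byte 9: (1f XOR e7) XOR 65 = f8 XOR 65 = 9d

4a 6f cc ac 63 87 af e6 12 9d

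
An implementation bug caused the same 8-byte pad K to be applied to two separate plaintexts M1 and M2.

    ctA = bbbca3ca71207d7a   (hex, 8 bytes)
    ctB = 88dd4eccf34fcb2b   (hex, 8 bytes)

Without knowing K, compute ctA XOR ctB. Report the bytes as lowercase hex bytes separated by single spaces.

33 61 ed 06 82 6f b6 51

ctA ⊕ ctB = (M1 ⊕ K) ⊕ (M2 ⊕ K) = M1 ⊕ M2 — the shared key cancels under XOR.
bb XOR 88 = 33
bc XOR dd = 61
a3 XOR 4e = ed
ca XOR cc = 06
71 XOR f3 = 82
20 XOR 4f = 6f
7d XOR cb = b6
7a XOR 2b = 51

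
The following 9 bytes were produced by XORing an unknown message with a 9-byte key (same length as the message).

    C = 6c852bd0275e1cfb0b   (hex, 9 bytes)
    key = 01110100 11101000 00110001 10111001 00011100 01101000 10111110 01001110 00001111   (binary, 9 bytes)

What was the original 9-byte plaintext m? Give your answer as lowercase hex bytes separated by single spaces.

18 6d 1a 69 3b 36 a2 b5 04

XOR is its own inverse, so applying the key byte-wise gives the result directly.
108 XOR 116 =  24
133 XOR 232 = 109
 43 XOR  49 =  26
208 XOR 185 = 105
 39 XOR  28 =  59
 94 XOR 104 =  54
 28 XOR 190 = 162
251 XOR  78 = 181
 11 XOR  15 =   4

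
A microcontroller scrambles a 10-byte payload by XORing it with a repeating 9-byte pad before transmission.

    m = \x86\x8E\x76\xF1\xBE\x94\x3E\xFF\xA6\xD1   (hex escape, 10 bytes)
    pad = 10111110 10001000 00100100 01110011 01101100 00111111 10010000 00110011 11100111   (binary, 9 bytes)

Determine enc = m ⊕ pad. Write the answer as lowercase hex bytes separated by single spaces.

38 06 52 82 d2 ab ae cc 41 6f

The 9-byte key repeats, so the effective keystream is be 88 24 73 6c 3f 90 33 e7 be.
byte 0: 86 ^ be = 38
byte 1: 8e ^ 88 = 06
byte 2: 76 ^ 24 = 52
byte 3: f1 ^ 73 = 82
byte 4: be ^ 6c = d2
byte 5: 94 ^ 3f = ab
byte 6: 3e ^ 90 = ae
byte 7: ff ^ 33 = cc
byte 8: a6 ^ e7 = 41
byte 9: d1 ^ be = 6f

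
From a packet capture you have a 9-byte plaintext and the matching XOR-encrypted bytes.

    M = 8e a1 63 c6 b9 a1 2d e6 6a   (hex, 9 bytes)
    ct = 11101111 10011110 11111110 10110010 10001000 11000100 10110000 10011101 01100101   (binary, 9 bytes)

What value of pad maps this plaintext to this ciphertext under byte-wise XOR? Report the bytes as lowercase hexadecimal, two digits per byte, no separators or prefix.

613f9d7431659d7b0f

Since ct = M ⊕ pad, XORing both sides with M gives pad = M ⊕ ct.
byte 0: 10001110 ⊕ 11101111 = 01100001
byte 1: 10100001 ⊕ 10011110 = 00111111
byte 2: 01100011 ⊕ 11111110 = 10011101
byte 3: 11000110 ⊕ 10110010 = 01110100
byte 4: 10111001 ⊕ 10001000 = 00110001
byte 5: 10100001 ⊕ 11000100 = 01100101
byte 6: 00101101 ⊕ 10110000 = 10011101
byte 7: 11100110 ⊕ 10011101 = 01111011
byte 8: 01101010 ⊕ 01100101 = 00001111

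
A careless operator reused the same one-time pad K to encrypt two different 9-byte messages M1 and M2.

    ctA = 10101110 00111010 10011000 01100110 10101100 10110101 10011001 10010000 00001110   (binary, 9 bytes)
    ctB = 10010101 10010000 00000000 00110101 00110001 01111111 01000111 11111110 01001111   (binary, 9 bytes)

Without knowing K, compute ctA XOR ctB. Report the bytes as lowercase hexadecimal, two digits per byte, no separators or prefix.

ctA ⊕ ctB = (M1 ⊕ K) ⊕ (M2 ⊕ K) = M1 ⊕ M2 — the shared key cancels under XOR.
byte 0: 174 XOR 149 =  59
byte 1:  58 XOR 144 = 170
byte 2: 152 XOR   0 = 152
byte 3: 102 XOR  53 =  83
byte 4: 172 XOR  49 = 157
byte 5: 181 XOR 127 = 202
byte 6: 153 XOR  71 = 222
byte 7: 144 XOR 254 = 110
byte 8:  14 XOR  79 =  65

3baa98539dcade6e41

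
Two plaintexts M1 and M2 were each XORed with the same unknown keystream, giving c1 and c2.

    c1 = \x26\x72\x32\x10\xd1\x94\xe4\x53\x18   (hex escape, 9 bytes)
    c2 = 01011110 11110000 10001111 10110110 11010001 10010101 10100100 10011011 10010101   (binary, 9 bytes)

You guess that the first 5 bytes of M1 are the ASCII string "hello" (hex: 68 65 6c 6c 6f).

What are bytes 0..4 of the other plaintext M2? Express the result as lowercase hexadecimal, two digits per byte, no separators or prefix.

10e7d1ca6f

First, c1 ⊕ c2 = (M1 ⊕ K) ⊕ (M2 ⊕ K) = M1 ⊕ M2, so the key drops out. Then M2 = (M1 ⊕ M2) ⊕ M1 over the first 5 bytes.
byte 0: (26 ⊕ 5e) ⊕ 68 = 78 ⊕ 68 = 10
byte 1: (72 ⊕ f0) ⊕ 65 = 82 ⊕ 65 = e7
byte 2: (32 ⊕ 8f) ⊕ 6c = bd ⊕ 6c = d1
byte 3: (10 ⊕ b6) ⊕ 6c = a6 ⊕ 6c = ca
byte 4: (d1 ⊕ d1) ⊕ 6f = 00 ⊕ 6f = 6f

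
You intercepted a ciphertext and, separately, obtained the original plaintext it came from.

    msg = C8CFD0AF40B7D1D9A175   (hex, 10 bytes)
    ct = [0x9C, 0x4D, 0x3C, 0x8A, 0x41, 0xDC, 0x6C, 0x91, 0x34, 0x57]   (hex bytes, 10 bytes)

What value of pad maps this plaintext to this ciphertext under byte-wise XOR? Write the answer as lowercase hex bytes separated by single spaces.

Since ct = msg ⊕ pad, XORing both sides with msg gives pad = msg ⊕ ct.
c8 ⊕ 9c = 54
cf ⊕ 4d = 82
d0 ⊕ 3c = ec
af ⊕ 8a = 25
40 ⊕ 41 = 01
b7 ⊕ dc = 6b
d1 ⊕ 6c = bd
d9 ⊕ 91 = 48
a1 ⊕ 34 = 95
75 ⊕ 57 = 22

54 82 ec 25 01 6b bd 48 95 22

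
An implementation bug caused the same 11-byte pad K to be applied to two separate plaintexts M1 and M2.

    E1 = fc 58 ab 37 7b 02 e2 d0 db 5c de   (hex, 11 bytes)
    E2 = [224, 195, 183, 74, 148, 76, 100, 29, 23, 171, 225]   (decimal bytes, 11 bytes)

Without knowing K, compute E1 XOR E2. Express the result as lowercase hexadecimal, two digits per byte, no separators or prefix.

E1 ⊕ E2 = (M1 ⊕ K) ⊕ (M2 ⊕ K) = M1 ⊕ M2 — the shared key cancels under XOR.
byte 0: 252 ⊕ 224 =  28
byte 1:  88 ⊕ 195 = 155
byte 2: 171 ⊕ 183 =  28
byte 3:  55 ⊕  74 = 125
byte 4: 123 ⊕ 148 = 239
byte 5:   2 ⊕  76 =  78
byte 6: 226 ⊕ 100 = 134
byte 7: 208 ⊕  29 = 205
byte 8: 219 ⊕  23 = 204
byte 9:  92 ⊕ 171 = 247
byte 10: 222 ⊕ 225 =  63

1c9b1c7def4e86cdccf73f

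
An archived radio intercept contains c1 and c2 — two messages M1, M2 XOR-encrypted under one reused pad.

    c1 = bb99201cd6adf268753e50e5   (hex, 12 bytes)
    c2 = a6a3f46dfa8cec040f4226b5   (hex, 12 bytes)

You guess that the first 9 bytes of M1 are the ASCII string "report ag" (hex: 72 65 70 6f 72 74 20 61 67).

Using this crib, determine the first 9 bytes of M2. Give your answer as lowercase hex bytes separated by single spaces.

First, c1 ⊕ c2 = (M1 ⊕ K) ⊕ (M2 ⊕ K) = M1 ⊕ M2, so the key drops out. Then M2 = (M1 ⊕ M2) ⊕ M1 over the first 9 bytes.
byte 0: (bb XOR a6) XOR 72 = 1d XOR 72 = 6f
byte 1: (99 XOR a3) XOR 65 = 3a XOR 65 = 5f
byte 2: (20 XOR f4) XOR 70 = d4 XOR 70 = a4
byte 3: (1c XOR 6d) XOR 6f = 71 XOR 6f = 1e
byte 4: (d6 XOR fa) XOR 72 = 2c XOR 72 = 5e
byte 5: (ad XOR 8c) XOR 74 = 21 XOR 74 = 55
byte 6: (f2 XOR ec) XOR 20 = 1e XOR 20 = 3e
byte 7: (68 XOR 04) XOR 61 = 6c XOR 61 = 0d
byte 8: (75 XOR 0f) XOR 67 = 7a XOR 67 = 1d

6f 5f a4 1e 5e 55 3e 0d 1d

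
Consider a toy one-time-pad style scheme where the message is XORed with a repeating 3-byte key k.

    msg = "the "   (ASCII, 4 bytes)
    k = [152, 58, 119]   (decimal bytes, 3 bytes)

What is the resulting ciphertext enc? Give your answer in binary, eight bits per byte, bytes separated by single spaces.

11101100 01010010 00010010 10111000

The 3-byte key repeats, so the effective keystream is 98 3a 77 98.
byte 0: 116 XOR 152 = 236
byte 1: 104 XOR  58 =  82
byte 2: 101 XOR 119 =  18
byte 3:  32 XOR 152 = 184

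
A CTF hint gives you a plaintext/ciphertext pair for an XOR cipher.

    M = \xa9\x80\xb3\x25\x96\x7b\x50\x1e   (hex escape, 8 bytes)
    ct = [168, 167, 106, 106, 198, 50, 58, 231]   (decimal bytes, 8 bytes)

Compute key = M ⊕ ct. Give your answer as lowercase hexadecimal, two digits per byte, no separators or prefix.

Since ct = M ⊕ key, XORing both sides with M gives key = M ⊕ ct.
a9 ⊕ a8 = 01
80 ⊕ a7 = 27
b3 ⊕ 6a = d9
25 ⊕ 6a = 4f
96 ⊕ c6 = 50
7b ⊕ 32 = 49
50 ⊕ 3a = 6a
1e ⊕ e7 = f9

0127d94f50496af9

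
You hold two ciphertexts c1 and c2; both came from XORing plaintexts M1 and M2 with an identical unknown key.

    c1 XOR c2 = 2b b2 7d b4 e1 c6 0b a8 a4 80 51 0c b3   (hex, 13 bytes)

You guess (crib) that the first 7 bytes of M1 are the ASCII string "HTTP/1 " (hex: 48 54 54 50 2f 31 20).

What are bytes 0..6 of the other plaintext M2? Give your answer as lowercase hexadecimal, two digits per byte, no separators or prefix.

63e629e4cef72b

Since c1 ⊕ c2 = M1 ⊕ M2, XORing with the guessed M1 bytes yields the corresponding M2 bytes: M2 = (c1 ⊕ c2) ⊕ M1.
 43 ⊕  72 =  99
178 ⊕  84 = 230
125 ⊕  84 =  41
180 ⊕  80 = 228
225 ⊕  47 = 206
198 ⊕  49 = 247
 11 ⊕  32 =  43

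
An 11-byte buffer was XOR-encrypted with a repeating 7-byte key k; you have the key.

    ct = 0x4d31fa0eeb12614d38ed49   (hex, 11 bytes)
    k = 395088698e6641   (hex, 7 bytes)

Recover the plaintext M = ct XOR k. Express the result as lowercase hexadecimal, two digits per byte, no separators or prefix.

7461726765742074686520

The 7-byte key repeats, so the effective keystream is 39 50 88 69 8e 66 41 39 50 88 69.
byte 0:  77 XOR  57 = 116
byte 1:  49 XOR  80 =  97
byte 2: 250 XOR 136 = 114
byte 3:  14 XOR 105 = 103
byte 4: 235 XOR 142 = 101
byte 5:  18 XOR 102 = 116
byte 6:  97 XOR  65 =  32
byte 7:  77 XOR  57 = 116
byte 8:  56 XOR  80 = 104
byte 9: 237 XOR 136 = 101
byte 10:  73 XOR 105 =  32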